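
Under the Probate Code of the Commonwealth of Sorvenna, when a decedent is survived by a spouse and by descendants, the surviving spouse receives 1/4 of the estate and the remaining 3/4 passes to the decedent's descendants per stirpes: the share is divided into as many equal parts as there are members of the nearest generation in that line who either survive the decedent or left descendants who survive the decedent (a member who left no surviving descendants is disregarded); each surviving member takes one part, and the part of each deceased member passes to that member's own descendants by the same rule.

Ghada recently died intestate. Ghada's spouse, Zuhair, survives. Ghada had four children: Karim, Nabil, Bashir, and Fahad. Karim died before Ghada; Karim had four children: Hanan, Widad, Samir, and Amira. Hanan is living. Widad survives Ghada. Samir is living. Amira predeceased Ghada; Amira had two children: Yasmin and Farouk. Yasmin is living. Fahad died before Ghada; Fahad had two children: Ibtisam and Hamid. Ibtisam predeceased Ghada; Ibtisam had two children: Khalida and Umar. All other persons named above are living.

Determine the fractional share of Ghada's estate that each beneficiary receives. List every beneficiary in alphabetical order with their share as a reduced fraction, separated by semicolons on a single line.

Zuhair, as surviving spouse, takes 1/4.
The remaining 3/4 passes to Ghada's descendants per stirpes.
The 3/4 is divided into 4 equal shares of 3/16 among Karim, Nabil, Bashir, Fahad.
Karim predeceased; the 3/16 allotted to Karim's branch passes to Karim's issue by representation.
The 3/16 is divided into 4 equal shares of 3/64 among Hanan, Widad, Samir, Amira.
Hanan is living and takes 3/64.
Widad is living and takes 3/64.
Samir is living and takes 3/64.
Amira predeceased; the 3/64 allotted to Amira's branch passes to Amira's issue by representation.
The 3/64 is divided into 2 equal shares of 3/128 among Yasmin, Farouk.
Yasmin is living and takes 3/128.
Farouk is living and takes 3/128.
Nabil is living and takes 3/16.
Bashir is living and takes 3/16.
Fahad predeceased; the 3/16 allotted to Fahad's branch passes to Fahad's issue by representation.
The 3/16 is divided into 2 equal shares of 3/32 among Ibtisam, Hamid.
Ibtisam predeceased; the 3/32 allotted to Ibtisam's branch passes to Ibtisam's issue by representation.
The 3/32 is divided into 2 equal shares of 3/64 among Khalida, Umar.
Khalida is living and takes 3/64.
Umar is living and takes 3/64.
Hamid is living and takes 3/32.

Bashir 3/16; Farouk 3/128; Hamid 3/32; Hanan 3/64; Khalida 3/64; Nabil 3/16; Samir 3/64; Umar 3/64; Widad 3/64; Yasmin 3/128; Zuhair 1/4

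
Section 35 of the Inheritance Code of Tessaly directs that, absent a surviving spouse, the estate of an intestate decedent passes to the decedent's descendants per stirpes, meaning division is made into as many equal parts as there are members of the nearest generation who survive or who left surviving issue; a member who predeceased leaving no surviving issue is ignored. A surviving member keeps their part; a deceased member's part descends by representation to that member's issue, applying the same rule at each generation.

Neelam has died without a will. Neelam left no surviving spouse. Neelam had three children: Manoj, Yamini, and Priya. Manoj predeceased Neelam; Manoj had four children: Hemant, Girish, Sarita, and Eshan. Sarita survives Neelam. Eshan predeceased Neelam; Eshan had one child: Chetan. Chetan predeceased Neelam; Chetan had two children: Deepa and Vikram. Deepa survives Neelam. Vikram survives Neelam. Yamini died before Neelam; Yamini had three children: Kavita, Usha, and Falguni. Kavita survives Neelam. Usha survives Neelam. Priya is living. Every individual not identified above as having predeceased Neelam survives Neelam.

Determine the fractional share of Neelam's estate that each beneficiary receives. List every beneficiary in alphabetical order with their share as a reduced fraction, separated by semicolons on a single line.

Deepa 1/24; Falguni 1/9; Girish 1/12; Hemant 1/12; Kavita 1/9; Priya 1/3; Sarita 1/12; Usha 1/9; Vikram 1/24

There is no surviving spouse, so the entire estate passes to Neelam's descendants per stirpes.
The estate is divided into 3 equal shares of 1/3 among Manoj, Yamini, Priya.
Manoj predeceased; the 1/3 allotted to Manoj's branch passes to Manoj's issue by representation.
The 1/3 is divided into 4 equal shares of 1/12 among Hemant, Girish, Sarita, Eshan.
Hemant is living and takes 1/12.
Girish is living and takes 1/12.
Sarita is living and takes 1/12.
Eshan predeceased; the 1/12 allotted to Eshan's branch passes to Eshan's issue by representation.
Chetan's line is the sole branch at this level, so the full 1/12 passes to Chetan's issue by representation.
The 1/12 is divided into 2 equal shares of 1/24 among Deepa, Vikram.
Deepa is living and takes 1/24.
Vikram is living and takes 1/24.
Yamini predeceased; the 1/3 allotted to Yamini's branch passes to Yamini's issue by representation.
The 1/3 is divided into 3 equal shares of 1/9 among Kavita, Usha, Falguni.
Kavita is living and takes 1/9.
Usha is living and takes 1/9.
Falguni is living and takes 1/9.
Priya is living and takes 1/3.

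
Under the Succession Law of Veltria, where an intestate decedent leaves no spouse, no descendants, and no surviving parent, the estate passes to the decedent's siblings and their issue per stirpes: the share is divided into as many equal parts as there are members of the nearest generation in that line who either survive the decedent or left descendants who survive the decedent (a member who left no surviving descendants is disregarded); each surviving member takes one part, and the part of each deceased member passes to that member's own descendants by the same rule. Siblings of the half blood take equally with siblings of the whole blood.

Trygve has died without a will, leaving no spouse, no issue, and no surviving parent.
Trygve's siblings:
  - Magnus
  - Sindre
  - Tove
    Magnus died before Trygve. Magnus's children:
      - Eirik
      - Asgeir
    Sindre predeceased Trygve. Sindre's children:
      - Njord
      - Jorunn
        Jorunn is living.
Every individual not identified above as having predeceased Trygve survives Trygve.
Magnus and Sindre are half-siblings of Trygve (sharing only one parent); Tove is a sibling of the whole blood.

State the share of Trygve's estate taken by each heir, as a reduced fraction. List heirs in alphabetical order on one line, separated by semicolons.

No spouse, descendants, or parent survives, so the estate passes to Trygve's siblings per stirpes.
Half-blood and whole-blood siblings take equally under the stated rule.
The estate is divided into 3 equal shares of 1/3 among Magnus, Sindre, Tove.
Magnus predeceased; the 1/3 allotted to Magnus's branch passes to Magnus's issue by representation.
The 1/3 is divided into 2 equal shares of 1/6 among Eirik, Asgeir.
Eirik is living and takes 1/6.
Asgeir is living and takes 1/6.
Sindre predeceased; the 1/3 allotted to Sindre's branch passes to Sindre's issue by representation.
The 1/3 is divided into 2 equal shares of 1/6 among Njord, Jorunn.
Njord is living and takes 1/6.
Jorunn is living and takes 1/6.
Tove is living and takes 1/3.

Asgeir 1/6; Eirik 1/6; Jorunn 1/6; Njord 1/6; Tove 1/3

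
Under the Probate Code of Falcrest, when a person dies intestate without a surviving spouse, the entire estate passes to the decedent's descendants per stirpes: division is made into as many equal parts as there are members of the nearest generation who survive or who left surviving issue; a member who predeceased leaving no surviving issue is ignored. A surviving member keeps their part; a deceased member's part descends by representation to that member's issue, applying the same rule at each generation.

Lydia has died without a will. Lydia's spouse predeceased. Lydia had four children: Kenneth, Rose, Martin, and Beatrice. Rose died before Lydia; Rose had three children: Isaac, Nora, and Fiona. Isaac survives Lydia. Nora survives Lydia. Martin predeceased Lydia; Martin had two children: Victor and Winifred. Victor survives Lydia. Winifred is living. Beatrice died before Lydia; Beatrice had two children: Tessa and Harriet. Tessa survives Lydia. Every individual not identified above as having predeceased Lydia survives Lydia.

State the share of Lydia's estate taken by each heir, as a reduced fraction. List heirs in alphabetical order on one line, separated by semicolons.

Fiona 1/12; Harriet 1/8; Isaac 1/12; Kenneth 1/4; Nora 1/12; Tessa 1/8; Victor 1/8; Winifred 1/8

There is no surviving spouse, so the entire estate passes to Lydia's descendants per stirpes.
The estate is divided into 4 equal shares of 1/4 among Kenneth, Rose, Martin, Beatrice.
Kenneth is living and takes 1/4.
Rose predeceased; the 1/4 allotted to Rose's branch passes to Rose's issue by representation.
The 1/4 is divided into 3 equal shares of 1/12 among Isaac, Nora, Fiona.
Isaac is living and takes 1/12.
Nora is living and takes 1/12.
Fiona is living and takes 1/12.
Martin predeceased; the 1/4 allotted to Martin's branch passes to Martin's issue by representation.
The 1/4 is divided into 2 equal shares of 1/8 among Victor, Winifred.
Victor is living and takes 1/8.
Winifred is living and takes 1/8.
Beatrice predeceased; the 1/4 allotted to Beatrice's branch passes to Beatrice's issue by representation.
The 1/4 is divided into 2 equal shares of 1/8 among Tessa, Harriet.
Tessa is living and takes 1/8.
Harriet is living and takes 1/8.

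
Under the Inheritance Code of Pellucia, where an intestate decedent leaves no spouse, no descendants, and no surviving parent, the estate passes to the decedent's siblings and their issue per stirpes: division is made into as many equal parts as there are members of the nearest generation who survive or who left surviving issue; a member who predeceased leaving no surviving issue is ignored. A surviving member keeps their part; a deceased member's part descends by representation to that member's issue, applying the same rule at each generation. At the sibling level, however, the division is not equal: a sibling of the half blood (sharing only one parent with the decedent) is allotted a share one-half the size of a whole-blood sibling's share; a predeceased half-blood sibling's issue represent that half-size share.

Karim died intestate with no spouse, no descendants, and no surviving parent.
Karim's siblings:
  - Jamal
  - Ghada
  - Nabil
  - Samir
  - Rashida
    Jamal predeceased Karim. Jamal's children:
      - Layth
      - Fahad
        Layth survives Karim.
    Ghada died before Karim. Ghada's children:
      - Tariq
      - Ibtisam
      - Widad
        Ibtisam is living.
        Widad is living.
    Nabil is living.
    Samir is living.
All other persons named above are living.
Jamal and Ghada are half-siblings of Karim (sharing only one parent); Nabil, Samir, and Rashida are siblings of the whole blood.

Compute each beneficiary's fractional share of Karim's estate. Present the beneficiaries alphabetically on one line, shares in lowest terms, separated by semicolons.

No spouse, descendants, or parent survives, so the estate passes to Karim's siblings per stirpes.
Half-blood siblings count for one-half the weight of whole-blood siblings at the initial division.
Dividing 1 in proportion to weights (total weight 4): Jamal (weight 1/2) → 1/8; Ghada (weight 1/2) → 1/8; Nabil (weight 1) → 1/4; Samir (weight 1) → 1/4; Rashida (weight 1) → 1/4.
Jamal predeceased; the 1/8 allotted to Jamal's branch passes to Jamal's issue by representation.
The 1/8 is divided into 2 equal shares of 1/16 among Layth, Fahad.
Layth is living and takes 1/16.
Fahad is living and takes 1/16.
Ghada predeceased; the 1/8 allotted to Ghada's branch passes to Ghada's issue by representation.
The 1/8 is divided into 3 equal shares of 1/24 among Tariq, Ibtisam, Widad.
Tariq is living and takes 1/24.
Ibtisam is living and takes 1/24.
Widad is living and takes 1/24.
Nabil is living and takes 1/4.
Samir is living and takes 1/4.
Rashida is living and takes 1/4.

Fahad 1/16; Ibtisam 1/24; Layth 1/16; Nabil 1/4; Rashida 1/4; Samir 1/4; Tariq 1/24; Widad 1/24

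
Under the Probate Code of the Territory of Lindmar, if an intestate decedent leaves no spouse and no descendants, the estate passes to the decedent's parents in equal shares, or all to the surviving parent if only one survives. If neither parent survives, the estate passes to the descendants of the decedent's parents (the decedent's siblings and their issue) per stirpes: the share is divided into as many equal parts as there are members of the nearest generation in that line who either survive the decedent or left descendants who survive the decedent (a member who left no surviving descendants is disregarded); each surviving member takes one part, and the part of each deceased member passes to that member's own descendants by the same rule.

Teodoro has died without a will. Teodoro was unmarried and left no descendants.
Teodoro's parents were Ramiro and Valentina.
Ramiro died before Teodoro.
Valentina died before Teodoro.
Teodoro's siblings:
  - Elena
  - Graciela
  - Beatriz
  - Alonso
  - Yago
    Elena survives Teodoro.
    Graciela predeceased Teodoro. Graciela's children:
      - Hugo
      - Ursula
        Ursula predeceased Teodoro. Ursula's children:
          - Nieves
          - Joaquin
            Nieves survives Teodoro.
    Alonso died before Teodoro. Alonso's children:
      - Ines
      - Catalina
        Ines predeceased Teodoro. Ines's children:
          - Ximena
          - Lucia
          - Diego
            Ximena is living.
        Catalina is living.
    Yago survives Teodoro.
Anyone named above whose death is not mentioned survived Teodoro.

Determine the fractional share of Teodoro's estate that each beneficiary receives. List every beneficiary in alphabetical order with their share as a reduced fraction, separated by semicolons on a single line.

Neither parent survives and there are no descendants, so the estate passes to Teodoro's siblings and their issue per stirpes.
The estate is divided into 5 equal shares of 1/5 among Elena, Graciela, Beatriz, Alonso, Yago.
Elena is living and takes 1/5.
Graciela predeceased; the 1/5 allotted to Graciela's branch passes to Graciela's issue by representation.
The 1/5 is divided into 2 equal shares of 1/10 among Hugo, Ursula.
Hugo is living and takes 1/10.
Ursula predeceased; the 1/10 allotted to Ursula's branch passes to Ursula's issue by representation.
The 1/10 is divided into 2 equal shares of 1/20 among Nieves, Joaquin.
Nieves is living and takes 1/20.
Joaquin is living and takes 1/20.
Beatriz is living and takes 1/5.
Alonso predeceased; the 1/5 allotted to Alonso's branch passes to Alonso's issue by representation.
The 1/5 is divided into 2 equal shares of 1/10 among Ines, Catalina.
Ines predeceased; the 1/10 allotted to Ines's branch passes to Ines's issue by representation.
The 1/10 is divided into 3 equal shares of 1/30 among Ximena, Lucia, Diego.
Ximena is living and takes 1/30.
Lucia is living and takes 1/30.
Diego is living and takes 1/30.
Catalina is living and takes 1/10.
Yago is living and takes 1/5.

Beatriz 1/5; Catalina 1/10; Diego 1/30; Elena 1/5; Hugo 1/10; Joaquin 1/20; Lucia 1/30; Nieves 1/20; Ximena 1/30; Yago 1/5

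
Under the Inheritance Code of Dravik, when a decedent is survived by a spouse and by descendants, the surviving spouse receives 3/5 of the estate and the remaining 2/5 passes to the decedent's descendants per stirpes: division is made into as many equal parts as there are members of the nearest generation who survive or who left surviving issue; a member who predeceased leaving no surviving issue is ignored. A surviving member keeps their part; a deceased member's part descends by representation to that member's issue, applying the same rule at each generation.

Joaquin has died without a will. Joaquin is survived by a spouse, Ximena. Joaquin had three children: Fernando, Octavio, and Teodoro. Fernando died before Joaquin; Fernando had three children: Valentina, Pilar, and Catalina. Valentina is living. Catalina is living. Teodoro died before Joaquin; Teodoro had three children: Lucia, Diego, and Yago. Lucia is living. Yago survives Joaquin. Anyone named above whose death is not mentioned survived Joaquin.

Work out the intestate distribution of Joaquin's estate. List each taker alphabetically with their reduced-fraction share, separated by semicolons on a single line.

Ximena, as surviving spouse, takes 3/5.
The remaining 2/5 passes to Joaquin's descendants per stirpes.
The 2/5 is divided into 3 equal shares of 2/15 among Fernando, Octavio, Teodoro.
Fernando predeceased; the 2/15 allotted to Fernando's branch passes to Fernando's issue by representation.
The 2/15 is divided into 3 equal shares of 2/45 among Valentina, Pilar, Catalina.
Valentina is living and takes 2/45.
Pilar is living and takes 2/45.
Catalina is living and takes 2/45.
Octavio is living and takes 2/15.
Teodoro predeceased; the 2/15 allotted to Teodoro's branch passes to Teodoro's issue by representation.
The 2/15 is divided into 3 equal shares of 2/45 among Lucia, Diego, Yago.
Lucia is living and takes 2/45.
Diego is living and takes 2/45.
Yago is living and takes 2/45.

Catalina 2/45; Diego 2/45; Lucia 2/45; Octavio 2/15; Pilar 2/45; Valentina 2/45; Ximena 3/5; Yago 2/45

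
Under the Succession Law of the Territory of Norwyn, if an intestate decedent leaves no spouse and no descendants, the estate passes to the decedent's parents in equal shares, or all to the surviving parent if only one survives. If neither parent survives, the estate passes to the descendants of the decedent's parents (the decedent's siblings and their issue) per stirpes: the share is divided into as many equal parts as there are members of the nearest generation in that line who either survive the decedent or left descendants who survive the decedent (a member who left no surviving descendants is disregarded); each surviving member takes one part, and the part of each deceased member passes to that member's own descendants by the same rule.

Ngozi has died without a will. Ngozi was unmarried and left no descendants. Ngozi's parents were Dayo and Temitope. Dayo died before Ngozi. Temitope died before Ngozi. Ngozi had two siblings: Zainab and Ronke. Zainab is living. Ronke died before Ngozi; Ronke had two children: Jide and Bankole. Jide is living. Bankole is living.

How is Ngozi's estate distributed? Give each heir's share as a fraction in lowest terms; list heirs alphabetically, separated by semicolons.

Neither parent survives and there are no descendants, so the estate passes to Ngozi's siblings and their issue per stirpes.
The estate is divided into 2 equal shares of 1/2 among Zainab, Ronke.
Zainab is living and takes 1/2.
Ronke predeceased; the 1/2 allotted to Ronke's branch passes to Ronke's issue by representation.
The 1/2 is divided into 2 equal shares of 1/4 among Jide, Bankole.
Jide is living and takes 1/4.
Bankole is living and takes 1/4.

Bankole 1/4; Jide 1/4; Zainab 1/2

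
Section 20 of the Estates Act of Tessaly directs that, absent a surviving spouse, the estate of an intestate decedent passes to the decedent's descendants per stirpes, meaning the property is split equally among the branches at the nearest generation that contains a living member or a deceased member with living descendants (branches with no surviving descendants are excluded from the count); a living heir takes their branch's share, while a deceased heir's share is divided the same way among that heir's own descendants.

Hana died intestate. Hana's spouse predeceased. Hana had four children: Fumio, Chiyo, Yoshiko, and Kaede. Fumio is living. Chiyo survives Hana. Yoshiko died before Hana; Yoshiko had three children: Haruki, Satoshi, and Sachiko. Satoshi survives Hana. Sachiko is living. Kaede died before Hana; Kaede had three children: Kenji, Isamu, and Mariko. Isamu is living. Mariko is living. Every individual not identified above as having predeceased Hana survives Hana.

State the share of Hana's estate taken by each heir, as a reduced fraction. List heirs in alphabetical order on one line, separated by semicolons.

There is no surviving spouse, so the entire estate passes to Hana's descendants per stirpes.
The estate is divided into 4 equal shares of 1/4 among Fumio, Chiyo, Yoshiko, Kaede.
Fumio is living and takes 1/4.
Chiyo is living and takes 1/4.
Yoshiko predeceased; the 1/4 allotted to Yoshiko's branch passes to Yoshiko's issue by representation.
The 1/4 is divided into 3 equal shares of 1/12 among Haruki, Satoshi, Sachiko.
Haruki is living and takes 1/12.
Satoshi is living and takes 1/12.
Sachiko is living and takes 1/12.
Kaede predeceased; the 1/4 allotted to Kaede's branch passes to Kaede's issue by representation.
The 1/4 is divided into 3 equal shares of 1/12 among Kenji, Isamu, Mariko.
Kenji is living and takes 1/12.
Isamu is living and takes 1/12.
Mariko is living and takes 1/12.

Chiyo 1/4; Fumio 1/4; Haruki 1/12; Isamu 1/12; Kenji 1/12; Mariko 1/12; Sachiko 1/12; Satoshi 1/12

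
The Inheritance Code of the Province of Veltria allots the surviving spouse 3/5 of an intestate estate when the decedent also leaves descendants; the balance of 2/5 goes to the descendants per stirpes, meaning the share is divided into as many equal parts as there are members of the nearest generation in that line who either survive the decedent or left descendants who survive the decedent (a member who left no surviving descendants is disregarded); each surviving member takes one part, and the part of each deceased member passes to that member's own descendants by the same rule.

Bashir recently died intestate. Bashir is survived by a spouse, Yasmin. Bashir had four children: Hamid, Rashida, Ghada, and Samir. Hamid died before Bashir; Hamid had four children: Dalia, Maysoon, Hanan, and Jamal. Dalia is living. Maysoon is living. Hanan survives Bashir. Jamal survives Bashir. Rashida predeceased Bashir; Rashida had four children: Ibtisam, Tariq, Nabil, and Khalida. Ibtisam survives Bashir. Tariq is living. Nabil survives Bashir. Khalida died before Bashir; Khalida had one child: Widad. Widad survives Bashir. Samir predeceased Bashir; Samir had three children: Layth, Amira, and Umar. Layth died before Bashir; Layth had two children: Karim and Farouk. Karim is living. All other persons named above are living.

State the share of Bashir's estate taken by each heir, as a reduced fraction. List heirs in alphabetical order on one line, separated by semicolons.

Yasmin, as surviving spouse, takes 3/5.
The remaining 2/5 passes to Bashir's descendants per stirpes.
The 2/5 is divided into 4 equal shares of 1/10 among Hamid, Rashida, Ghada, Samir.
Hamid predeceased; the 1/10 allotted to Hamid's branch passes to Hamid's issue by representation.
The 1/10 is divided into 4 equal shares of 1/40 among Dalia, Maysoon, Hanan, Jamal.
Dalia is living and takes 1/40.
Maysoon is living and takes 1/40.
Hanan is living and takes 1/40.
Jamal is living and takes 1/40.
Rashida predeceased; the 1/10 allotted to Rashida's branch passes to Rashida's issue by representation.
The 1/10 is divided into 4 equal shares of 1/40 among Ibtisam, Tariq, Nabil, Khalida.
Ibtisam is living and takes 1/40.
Tariq is living and takes 1/40.
Nabil is living and takes 1/40.
Khalida predeceased; the 1/40 allotted to Khalida's branch passes to Khalida's issue by representation.
Widad is the sole taker at this level and receives the full 1/40.
Ghada is living and takes 1/10.
Samir predeceased; the 1/10 allotted to Samir's branch passes to Samir's issue by representation.
The 1/10 is divided into 3 equal shares of 1/30 among Layth, Amira, Umar.
Layth predeceased; the 1/30 allotted to Layth's branch passes to Layth's issue by representation.
The 1/30 is divided into 2 equal shares of 1/60 among Karim, Farouk.
Karim is living and takes 1/60.
Farouk is living and takes 1/60.
Amira is living and takes 1/30.
Umar is living and takes 1/30.

Amira 1/30; Dalia 1/40; Farouk 1/60; Ghada 1/10; Hanan 1/40; Ibtisam 1/40; Jamal 1/40; Karim 1/60; Maysoon 1/40; Nabil 1/40; Tariq 1/40; Umar 1/30; Widad 1/40; Yasmin 3/5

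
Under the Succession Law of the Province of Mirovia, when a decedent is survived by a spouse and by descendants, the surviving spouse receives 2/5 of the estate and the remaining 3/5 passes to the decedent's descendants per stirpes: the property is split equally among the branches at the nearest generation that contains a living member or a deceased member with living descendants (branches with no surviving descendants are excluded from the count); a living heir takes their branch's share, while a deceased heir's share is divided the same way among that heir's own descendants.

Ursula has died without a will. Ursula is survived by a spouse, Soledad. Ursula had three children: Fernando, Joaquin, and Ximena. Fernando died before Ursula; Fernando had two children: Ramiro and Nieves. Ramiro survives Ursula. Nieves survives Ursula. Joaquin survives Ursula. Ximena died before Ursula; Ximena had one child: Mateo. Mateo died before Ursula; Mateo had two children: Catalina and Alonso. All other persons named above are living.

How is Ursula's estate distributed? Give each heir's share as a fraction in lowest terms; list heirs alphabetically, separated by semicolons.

Alonso 1/10; Catalina 1/10; Joaquin 1/5; Nieves 1/10; Ramiro 1/10; Soledad 2/5

Soledad, as surviving spouse, takes 2/5.
The remaining 3/5 passes to Ursula's descendants per stirpes.
The 3/5 is divided into 3 equal shares of 1/5 among Fernando, Joaquin, Ximena.
Fernando predeceased; the 1/5 allotted to Fernando's branch passes to Fernando's issue by representation.
The 1/5 is divided into 2 equal shares of 1/10 among Ramiro, Nieves.
Ramiro is living and takes 1/10.
Nieves is living and takes 1/10.
Joaquin is living and takes 1/5.
Ximena predeceased; the 1/5 allotted to Ximena's branch passes to Ximena's issue by representation.
Mateo's line is the sole branch at this level, so the full 1/5 passes to Mateo's issue by representation.
The 1/5 is divided into 2 equal shares of 1/10 among Catalina, Alonso.
Catalina is living and takes 1/10.
Alonso is living and takes 1/10.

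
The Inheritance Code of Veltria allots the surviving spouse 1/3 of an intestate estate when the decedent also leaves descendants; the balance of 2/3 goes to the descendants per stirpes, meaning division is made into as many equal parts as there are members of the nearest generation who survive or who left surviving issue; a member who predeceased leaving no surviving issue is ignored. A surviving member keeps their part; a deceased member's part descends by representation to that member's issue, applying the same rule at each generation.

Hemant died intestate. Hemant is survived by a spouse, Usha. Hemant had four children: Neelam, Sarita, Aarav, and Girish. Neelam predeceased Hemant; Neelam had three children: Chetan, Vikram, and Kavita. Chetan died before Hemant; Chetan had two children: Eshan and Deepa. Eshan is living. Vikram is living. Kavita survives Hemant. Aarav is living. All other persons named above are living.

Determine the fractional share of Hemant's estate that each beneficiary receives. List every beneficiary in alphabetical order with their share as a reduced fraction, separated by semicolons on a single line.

Aarav 1/6; Deepa 1/36; Eshan 1/36; Girish 1/6; Kavita 1/18; Sarita 1/6; Usha 1/3; Vikram 1/18

Usha, as surviving spouse, takes 1/3.
The remaining 2/3 passes to Hemant's descendants per stirpes.
The 2/3 is divided into 4 equal shares of 1/6 among Neelam, Sarita, Aarav, Girish.
Neelam predeceased; the 1/6 allotted to Neelam's branch passes to Neelam's issue by representation.
The 1/6 is divided into 3 equal shares of 1/18 among Chetan, Vikram, Kavita.
Chetan predeceased; the 1/18 allotted to Chetan's branch passes to Chetan's issue by representation.
The 1/18 is divided into 2 equal shares of 1/36 among Eshan, Deepa.
Eshan is living and takes 1/36.
Deepa is living and takes 1/36.
Vikram is living and takes 1/18.
Kavita is living and takes 1/18.
Sarita is living and takes 1/6.
Aarav is living and takes 1/6.
Girish is living and takes 1/6.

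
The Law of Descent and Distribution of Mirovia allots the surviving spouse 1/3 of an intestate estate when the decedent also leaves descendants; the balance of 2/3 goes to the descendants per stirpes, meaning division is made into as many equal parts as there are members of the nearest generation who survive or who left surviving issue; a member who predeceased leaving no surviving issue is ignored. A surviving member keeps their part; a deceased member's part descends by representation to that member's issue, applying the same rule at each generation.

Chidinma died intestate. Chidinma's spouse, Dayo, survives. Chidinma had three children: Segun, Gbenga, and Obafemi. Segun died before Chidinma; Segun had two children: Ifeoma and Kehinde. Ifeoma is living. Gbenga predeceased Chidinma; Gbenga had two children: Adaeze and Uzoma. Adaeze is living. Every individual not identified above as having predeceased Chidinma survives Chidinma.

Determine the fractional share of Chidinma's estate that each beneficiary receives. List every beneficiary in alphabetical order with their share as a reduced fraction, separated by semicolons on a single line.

Adaeze 1/9; Dayo 1/3; Ifeoma 1/9; Kehinde 1/9; Obafemi 2/9; Uzoma 1/9

Dayo, as surviving spouse, takes 1/3.
The remaining 2/3 passes to Chidinma's descendants per stirpes.
The 2/3 is divided into 3 equal shares of 2/9 among Segun, Gbenga, Obafemi.
Segun predeceased; the 2/9 allotted to Segun's branch passes to Segun's issue by representation.
The 2/9 is divided into 2 equal shares of 1/9 among Ifeoma, Kehinde.
Ifeoma is living and takes 1/9.
Kehinde is living and takes 1/9.
Gbenga predeceased; the 2/9 allotted to Gbenga's branch passes to Gbenga's issue by representation.
The 2/9 is divided into 2 equal shares of 1/9 among Adaeze, Uzoma.
Adaeze is living and takes 1/9.
Uzoma is living and takes 1/9.
Obafemi is living and takes 2/9.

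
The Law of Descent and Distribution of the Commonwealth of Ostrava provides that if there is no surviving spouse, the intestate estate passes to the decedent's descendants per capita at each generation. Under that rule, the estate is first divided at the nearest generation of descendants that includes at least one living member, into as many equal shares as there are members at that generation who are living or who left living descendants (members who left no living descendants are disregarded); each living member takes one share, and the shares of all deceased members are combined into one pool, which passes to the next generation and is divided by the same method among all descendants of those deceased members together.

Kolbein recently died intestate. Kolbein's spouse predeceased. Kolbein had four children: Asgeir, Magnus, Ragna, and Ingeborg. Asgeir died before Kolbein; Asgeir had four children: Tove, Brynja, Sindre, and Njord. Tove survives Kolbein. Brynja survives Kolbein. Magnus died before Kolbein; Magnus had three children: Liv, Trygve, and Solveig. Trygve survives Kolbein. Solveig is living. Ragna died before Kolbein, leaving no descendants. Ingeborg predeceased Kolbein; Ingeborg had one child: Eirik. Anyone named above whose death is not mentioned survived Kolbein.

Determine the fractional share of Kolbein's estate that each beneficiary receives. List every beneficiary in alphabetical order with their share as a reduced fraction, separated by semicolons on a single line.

Brynja 1/8; Eirik 1/8; Liv 1/8; Njord 1/8; Sindre 1/8; Solveig 1/8; Tove 1/8; Trygve 1/8

There is no surviving spouse, so the entire estate passes to Kolbein's descendants per capita at each generation.
No one at generation 1 (Asgeir, Magnus, Ingeborg) is living; moving to the next generation.
At generation 2 (Tove, Brynja, Sindre, Njord, Liv, Trygve, Solveig, Eirik) there are 8 shares of (1)/8 = 1/8 each.
Living: Tove, Brynja, Sindre, Njord, Liv, Trygve, Solveig, and Eirik — each takes 1/8.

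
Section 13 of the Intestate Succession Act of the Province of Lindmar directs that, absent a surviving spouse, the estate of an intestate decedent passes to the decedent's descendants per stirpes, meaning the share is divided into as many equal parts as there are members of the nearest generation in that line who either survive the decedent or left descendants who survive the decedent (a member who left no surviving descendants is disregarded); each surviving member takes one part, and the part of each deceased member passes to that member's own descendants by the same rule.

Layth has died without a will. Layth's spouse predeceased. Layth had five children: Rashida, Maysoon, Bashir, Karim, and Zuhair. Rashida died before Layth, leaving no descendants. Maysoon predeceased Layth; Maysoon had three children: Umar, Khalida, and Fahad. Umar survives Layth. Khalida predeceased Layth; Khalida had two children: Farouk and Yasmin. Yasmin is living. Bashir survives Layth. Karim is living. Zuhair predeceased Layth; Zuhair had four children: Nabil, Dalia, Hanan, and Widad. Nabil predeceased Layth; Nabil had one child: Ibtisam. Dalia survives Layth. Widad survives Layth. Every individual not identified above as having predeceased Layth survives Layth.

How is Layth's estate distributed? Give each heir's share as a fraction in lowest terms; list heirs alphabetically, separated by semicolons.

There is no surviving spouse, so the entire estate passes to Layth's descendants per stirpes.
Rashida left no surviving issue, so that branch lapses and is disregarded.
The estate is divided into 4 equal shares of 1/4 among Maysoon, Bashir, Karim, Zuhair.
Maysoon predeceased; the 1/4 allotted to Maysoon's branch passes to Maysoon's issue by representation.
The 1/4 is divided into 3 equal shares of 1/12 among Umar, Khalida, Fahad.
Umar is living and takes 1/12.
Khalida predeceased; the 1/12 allotted to Khalida's branch passes to Khalida's issue by representation.
The 1/12 is divided into 2 equal shares of 1/24 among Farouk, Yasmin.
Farouk is living and takes 1/24.
Yasmin is living and takes 1/24.
Fahad is living and takes 1/12.
Bashir is living and takes 1/4.
Karim is living and takes 1/4.
Zuhair predeceased; the 1/4 allotted to Zuhair's branch passes to Zuhair's issue by representation.
The 1/4 is divided into 4 equal shares of 1/16 among Nabil, Dalia, Hanan, Widad.
Nabil predeceased; the 1/16 allotted to Nabil's branch passes to Nabil's issue by representation.
Ibtisam is the sole taker at this level and receives the full 1/16.
Dalia is living and takes 1/16.
Hanan is living and takes 1/16.
Widad is living and takes 1/16.

Bashir 1/4; Dalia 1/16; Fahad 1/12; Farouk 1/24; Hanan 1/16; Ibtisam 1/16; Karim 1/4; Umar 1/12; Widad 1/16; Yasmin 1/24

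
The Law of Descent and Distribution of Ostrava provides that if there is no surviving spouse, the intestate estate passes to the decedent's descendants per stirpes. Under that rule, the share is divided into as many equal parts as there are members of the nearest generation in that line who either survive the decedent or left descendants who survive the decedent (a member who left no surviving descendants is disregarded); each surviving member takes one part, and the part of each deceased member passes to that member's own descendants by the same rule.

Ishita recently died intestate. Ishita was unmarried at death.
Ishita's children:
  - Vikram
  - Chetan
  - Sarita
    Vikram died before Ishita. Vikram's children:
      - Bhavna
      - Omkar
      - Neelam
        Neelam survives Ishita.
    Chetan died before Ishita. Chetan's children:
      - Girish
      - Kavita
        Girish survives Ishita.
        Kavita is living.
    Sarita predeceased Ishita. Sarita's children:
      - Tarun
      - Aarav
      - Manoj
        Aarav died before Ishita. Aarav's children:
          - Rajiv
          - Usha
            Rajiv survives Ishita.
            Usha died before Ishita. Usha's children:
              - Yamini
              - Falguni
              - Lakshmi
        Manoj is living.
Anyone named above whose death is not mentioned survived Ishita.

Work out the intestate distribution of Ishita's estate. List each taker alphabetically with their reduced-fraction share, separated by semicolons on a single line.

There is no surviving spouse, so the entire estate passes to Ishita's descendants per stirpes.
The estate is divided into 3 equal shares of 1/3 among Vikram, Chetan, Sarita.
Vikram predeceased; the 1/3 allotted to Vikram's branch passes to Vikram's issue by representation.
The 1/3 is divided into 3 equal shares of 1/9 among Bhavna, Omkar, Neelam.
Bhavna is living and takes 1/9.
Omkar is living and takes 1/9.
Neelam is living and takes 1/9.
Chetan predeceased; the 1/3 allotted to Chetan's branch passes to Chetan's issue by representation.
The 1/3 is divided into 2 equal shares of 1/6 among Girish, Kavita.
Girish is living and takes 1/6.
Kavita is living and takes 1/6.
Sarita predeceased; the 1/3 allotted to Sarita's branch passes to Sarita's issue by representation.
The 1/3 is divided into 3 equal shares of 1/9 among Tarun, Aarav, Manoj.
Tarun is living and takes 1/9.
Aarav predeceased; the 1/9 allotted to Aarav's branch passes to Aarav's issue by representation.
The 1/9 is divided into 2 equal shares of 1/18 among Rajiv, Usha.
Rajiv is living and takes 1/18.
Usha predeceased; the 1/18 allotted to Usha's branch passes to Usha's issue by representation.
The 1/18 is divided into 3 equal shares of 1/54 among Yamini, Falguni, Lakshmi.
Yamini is living and takes 1/54.
Falguni is living and takes 1/54.
Lakshmi is living and takes 1/54.
Manoj is living and takes 1/9.

Bhavna 1/9; Falguni 1/54; Girish 1/6; Kavita 1/6; Lakshmi 1/54; Manoj 1/9; Neelam 1/9; Omkar 1/9; Rajiv 1/18; Tarun 1/9; Yamini 1/54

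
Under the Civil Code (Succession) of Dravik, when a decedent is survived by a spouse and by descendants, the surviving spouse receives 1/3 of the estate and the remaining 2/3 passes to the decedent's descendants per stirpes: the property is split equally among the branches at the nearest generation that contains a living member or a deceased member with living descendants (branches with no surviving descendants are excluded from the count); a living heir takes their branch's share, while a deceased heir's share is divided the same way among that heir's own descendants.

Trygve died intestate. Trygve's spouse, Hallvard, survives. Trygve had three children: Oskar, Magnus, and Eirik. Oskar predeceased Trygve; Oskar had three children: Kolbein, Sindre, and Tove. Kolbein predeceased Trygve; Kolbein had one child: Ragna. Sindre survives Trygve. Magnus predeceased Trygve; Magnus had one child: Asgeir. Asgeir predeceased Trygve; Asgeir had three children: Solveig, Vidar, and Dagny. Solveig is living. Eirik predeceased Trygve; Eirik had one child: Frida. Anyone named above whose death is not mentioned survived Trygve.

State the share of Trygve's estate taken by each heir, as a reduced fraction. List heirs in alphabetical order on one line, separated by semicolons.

Hallvard, as surviving spouse, takes 1/3.
The remaining 2/3 passes to Trygve's descendants per stirpes.
The 2/3 is divided into 3 equal shares of 2/9 among Oskar, Magnus, Eirik.
Oskar predeceased; the 2/9 allotted to Oskar's branch passes to Oskar's issue by representation.
The 2/9 is divided into 3 equal shares of 2/27 among Kolbein, Sindre, Tove.
Kolbein predeceased; the 2/27 allotted to Kolbein's branch passes to Kolbein's issue by representation.
Ragna is the sole taker at this level and receives the full 2/27.
Sindre is living and takes 2/27.
Tove is living and takes 2/27.
Magnus predeceased; the 2/9 allotted to Magnus's branch passes to Magnus's issue by representation.
Asgeir's line is the sole branch at this level, so the full 2/9 passes to Asgeir's issue by representation.
The 2/9 is divided into 3 equal shares of 2/27 among Solveig, Vidar, Dagny.
Solveig is living and takes 2/27.
Vidar is living and takes 2/27.
Dagny is living and takes 2/27.
Eirik predeceased; the 2/9 allotted to Eirik's branch passes to Eirik's issue by representation.
Frida is the sole taker at this level and receives the full 2/9.

Dagny 2/27; Frida 2/9; Hallvard 1/3; Ragna 2/27; Sindre 2/27; Solveig 2/27; Tove 2/27; Vidar 2/27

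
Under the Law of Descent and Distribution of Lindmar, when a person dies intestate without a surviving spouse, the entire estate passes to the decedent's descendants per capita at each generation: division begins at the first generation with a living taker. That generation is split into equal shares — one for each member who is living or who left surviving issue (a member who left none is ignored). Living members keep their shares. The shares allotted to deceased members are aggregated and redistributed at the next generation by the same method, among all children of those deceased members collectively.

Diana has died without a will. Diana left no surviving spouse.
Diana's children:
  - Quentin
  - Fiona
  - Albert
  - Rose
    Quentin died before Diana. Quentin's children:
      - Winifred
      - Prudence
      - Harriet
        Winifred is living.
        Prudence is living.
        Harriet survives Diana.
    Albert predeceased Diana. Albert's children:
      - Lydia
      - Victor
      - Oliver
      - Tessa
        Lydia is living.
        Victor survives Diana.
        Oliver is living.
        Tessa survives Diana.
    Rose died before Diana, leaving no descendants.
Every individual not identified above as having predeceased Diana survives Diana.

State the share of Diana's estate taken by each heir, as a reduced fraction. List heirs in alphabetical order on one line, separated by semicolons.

Fiona 1/3; Harriet 2/21; Lydia 2/21; Oliver 2/21; Prudence 2/21; Tessa 2/21; Victor 2/21; Winifred 2/21

There is no surviving spouse, so the entire estate passes to Diana's descendants per capita at each generation.
At generation 1 (Quentin, Fiona, Albert) there are 3 shares of (1)/3 = 1/3 each.
Living: Fiona — each takes 1/3.
Deceased: Quentin and Albert. Their combined 2/3 is pooled and carried to generation 2.
At generation 2 (Winifred, Prudence, Harriet, Lydia, Victor, Oliver, Tessa) there are 7 shares of (2/3)/7 = 2/21 each.
Living: Winifred, Prudence, Harriet, Lydia, Victor, Oliver, and Tessa — each takes 2/21.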